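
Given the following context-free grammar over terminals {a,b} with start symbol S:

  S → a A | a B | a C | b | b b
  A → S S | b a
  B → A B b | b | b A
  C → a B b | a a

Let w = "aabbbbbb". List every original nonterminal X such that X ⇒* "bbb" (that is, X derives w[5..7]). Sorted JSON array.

CNF form of G:
  S -> T0 T0 | T1 A | T1 B | T1 C | b
  A -> S S | T0 T1
  B -> A X2 | T0 A | b
  C -> T1 T1 | T1 X3
  T0 -> b
  T1 -> a
  X2 -> B T0
  X3 -> B T0

CYK table (by increasing span) (cells [i..j] with 5 ≤ i ≤ j ≤ 7 only):
  [5..5]={B,S,T0}  "b"  orig:{B,S}
  [6..6]={B,S,T0}  "b"  orig:{B,S}
  [7..7]={B,S,T0}  "b"  orig:{B,S}
  [5..6]={A,S,X2,X3}  "bb"  orig:{A,S}
  [6..7]={A,S,X2,X3}  "bb"  orig:{A,S}
  [5..7]={A,B}  "bbb"

Original NTs in T[5,7] deriving "bbb": ["A", "B"]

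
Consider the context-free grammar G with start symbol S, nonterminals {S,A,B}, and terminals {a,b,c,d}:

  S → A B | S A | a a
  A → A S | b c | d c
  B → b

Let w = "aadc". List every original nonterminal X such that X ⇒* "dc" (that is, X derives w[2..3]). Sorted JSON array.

Convert to CNF:
  S -> A B | S A | T3 T3
  A -> A S | T0 T1 | T2 T1
  B -> b
  T0 -> b
  T1 -> c
  T2 -> d
  T3 -> a

CYK fill, restricted to cells inside w[2..3]:
  cell(2,2) d: {T2}  orig:{}
  cell(3,3) c: {T1}  orig:{}
  cell(2,3) dc: {A}

Original NTs in T[2,3] deriving "dc": ["A"]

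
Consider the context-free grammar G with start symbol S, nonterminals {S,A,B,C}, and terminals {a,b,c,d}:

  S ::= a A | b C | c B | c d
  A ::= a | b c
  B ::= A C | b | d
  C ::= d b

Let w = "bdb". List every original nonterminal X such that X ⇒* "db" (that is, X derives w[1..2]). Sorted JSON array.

CNF form of G:
  S -> T0 C | T1 B | T1 T2 | T3 A
  A -> T0 T1 | a
  B -> A C | b | d
  C -> T2 T0
  T0 -> b
  T1 -> c
  T2 -> d
  T3 -> a

CYK fill (cells [i..j] with 1 ≤ i ≤ j ≤ 2 only):
  T[1,1] 'd' = {B,T2}  orig:{B}
  T[2,2] 'b' = {B,T0}  orig:{B}
  T[1,2] 'db' = {C}

Original NTs in T[1,2] deriving "db": ["C"]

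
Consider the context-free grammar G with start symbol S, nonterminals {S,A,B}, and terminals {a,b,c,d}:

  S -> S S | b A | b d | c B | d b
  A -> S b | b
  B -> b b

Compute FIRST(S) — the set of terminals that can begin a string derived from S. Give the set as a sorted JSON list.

FIRST iteration:
[1]
  A via A→b: +{b}
  B via B→b b: +{b}
  S via S→b A: +{b}
  S via S→c B: +{c}
  S via S→d b: +{d}
  FIRST(S)={b,c,d}  FIRST(A)={b}  FIRST(B)={b}
[2]
  A via A→S b: +{c,d}
  FIRST(S)={b,c,d}  FIRST(A)={b,c,d}  FIRST(B)={b}
[3] (no change)
  FIRST(S)={b,c,d}  FIRST(A)={b,c,d}  FIRST(B)={b}

FIRST(S) = ["b", "c", "d"]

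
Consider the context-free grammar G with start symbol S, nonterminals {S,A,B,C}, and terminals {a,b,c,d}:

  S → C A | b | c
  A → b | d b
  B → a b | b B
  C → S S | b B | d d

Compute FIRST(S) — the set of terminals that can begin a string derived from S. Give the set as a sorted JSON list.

FIRST iteration:
iter 1:
  A via A→b: +{b}
  A via A→d b: +{d}
  B via B→a b: +{a}
  B via B→b B: +{b}
  C via C→b B: +{b}
  C via C→d d: +{d}
  S via S→C A: +{b,d}
  S via S→c: +{c}
  S: {b,c,d}  A: {b,d}  B: {a,b}  C: {b,d}
iter 2:
  C via C→S S: +{c}
  S: {b,c,d}  A: {b,d}  B: {a,b}  C: {b,c,d}
iter 3: (stable)
  S: {b,c,d}  A: {b,d}  B: {a,b}  C: {b,c,d}

FIRST(S) = ["b", "c", "d"]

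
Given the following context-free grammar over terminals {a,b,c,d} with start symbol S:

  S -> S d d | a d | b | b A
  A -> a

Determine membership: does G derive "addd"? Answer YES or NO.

Convert to CNF:
  S -> S X3 | T1 T0 | T2 A | b
  A -> a
  T0 -> d
  T1 -> a
  T2 -> b
  X3 -> T0 T0

Fill CYK table bottom-up:
  T[0,0] 'a' = {A,T1}  orig:{A}
  T[1,1] 'd' = {T0}  orig:{}
  T[2,2] 'd' = {T0}  orig:{}
  T[3,3] 'd' = {T0}  orig:{}
  T[0,1] 'ad' = {S}
  T[1,2] 'dd' = {X3}  orig:{}
  T[2,3] 'dd' = {X3}  orig:{}
  T[0,2] 'add' = ∅
  T[1,3] 'ddd' = ∅
  T[0,3] 'addd' = {S}

S ∈ T[0,3] ⇒ YES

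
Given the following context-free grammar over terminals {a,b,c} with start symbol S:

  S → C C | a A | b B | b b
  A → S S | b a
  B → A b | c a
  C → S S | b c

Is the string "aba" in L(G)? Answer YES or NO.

CNF form of G:
  S -> C C | T0 B | T0 T0 | T1 A
  A -> S S | T0 T1
  B -> A T0 | T2 T1
  C -> S S | T0 T2
  T0 -> b
  T1 -> a
  T2 -> c

CYK table (by increasing span):
  T[0,0] 'a' = {T1}  orig:{}
  T[1,1] 'b' = {T0}  orig:{}
  T[2,2] 'a' = {T1}  orig:{}
  T[0,1] 'ab' = ∅
  T[1,2] 'ba' = {A}
  T[0,2] 'aba' = {S}

S ∈ T[0,2] ⇒ YES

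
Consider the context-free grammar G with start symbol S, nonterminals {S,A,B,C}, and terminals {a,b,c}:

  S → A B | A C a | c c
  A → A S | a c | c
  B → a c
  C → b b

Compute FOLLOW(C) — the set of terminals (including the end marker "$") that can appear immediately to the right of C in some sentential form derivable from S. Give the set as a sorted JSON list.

FIRST iteration:
[1]
  A via A→a c: +{a}
  A via A→c: +{c}
  B via B→a c: +{a}
  C via C→b b: +{b}
  S via S→A B: +{a,c}
  FIRST(S)={a,c}  FIRST(A)={a,c}  FIRST(B)={a}  FIRST(C)={b}
[2] (no change)
  FIRST(S)={a,c}  FIRST(A)={a,c}  FIRST(B)={a}  FIRST(C)={b}

FOLLOW iteration:
initialize: $ ∈ FOLLOW(S)
pass 1:
  A→A S: FOLLOW(A) ⊇ FIRST(S) = {a,c}; new: +{a,c}
  A→A S: FOLLOW(S) ⊇ FOLLOW(A) ⊇ {a,c}; new: +{a,c}
  S→A B: FOLLOW(B) ⊇ FOLLOW(S) ⊇ {$,a,c}; new: +{$,a,c}
  S→A C a: FOLLOW(A) ⊇ FIRST(C) = {b}; new: +{b}
  S→A C a: FOLLOW(C) ⊇ FIRST(a) = {a}; new: +{a}
  S: {$,a,c}  A: {a,b,c}  B: {$,a,c}  C: {a}
pass 2:
  A→A S: FOLLOW(S) ⊇ FOLLOW(A) ⊇ {a,b,c}; new: +{b}
  S→A B: FOLLOW(B) ⊇ FOLLOW(S) ⊇ {$,a,b,c}; new: +{b}
  S: {$,a,b,c}  A: {a,b,c}  B: {$,a,b,c}  C: {a}
pass 3: (no change)
  S: {$,a,b,c}  A: {a,b,c}  B: {$,a,b,c}  C: {a}

FOLLOW(C) = ["a"]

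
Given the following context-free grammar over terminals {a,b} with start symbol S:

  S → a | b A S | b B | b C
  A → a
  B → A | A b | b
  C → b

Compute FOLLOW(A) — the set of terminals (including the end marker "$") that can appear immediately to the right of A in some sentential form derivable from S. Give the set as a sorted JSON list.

FIRST iteration:
iter 1:
  A via A→a: +{a}
  B via B→A: +{a}
  B via B→b: +{b}
  C via C→b: +{b}
  S via S→a: +{a}
  S via S→b A S: +{b}
  S: {a,b}  A: {a}  B: {a,b}  C: {b}
iter 2: done
  S: {a,b}  A: {a}  B: {a,b}  C: {b}

FOLLOW iteration:
initialize: $ ∈ FOLLOW(S)
round 1:
  B→A b: FOLLOW(A) ⊇ FIRST(b) = {b}; new: +{b}
  S→b A S: FOLLOW(A) ⊇ FIRST(S) = {a,b}; new: +{a}
  S→b B: FOLLOW(B) ⊇ FOLLOW(S) ⊇ {$}; new: +{$}
  S→b C: FOLLOW(C) ⊇ FOLLOW(S) ⊇ {$}; new: +{$}
  FOLLOW[S]={$}  FOLLOW[A]={a,b}  FOLLOW[B]={$}  FOLLOW[C]={$}
round 2:
  B→A: FOLLOW(A) ⊇ FOLLOW(B) ⊇ {$}; new: +{$}
  FOLLOW[S]={$}  FOLLOW[A]={$,a,b}  FOLLOW[B]={$}  FOLLOW[C]={$}
round 3: — fixpoint
  FOLLOW[S]={$}  FOLLOW[A]={$,a,b}  FOLLOW[B]={$}  FOLLOW[C]={$}

FOLLOW(A) = ["$", "a", "b"]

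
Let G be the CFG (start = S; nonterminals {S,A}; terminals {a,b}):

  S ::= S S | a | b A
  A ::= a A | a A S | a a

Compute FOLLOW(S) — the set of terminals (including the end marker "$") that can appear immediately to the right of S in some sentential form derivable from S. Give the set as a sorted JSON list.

Compute FIRST by fixpoint:
iter 1:
  A via A→a A: +{a}
  S via S→a: +{a}
  S via S→b A: +{b}
  FIRST[S]={a,b}  FIRST[A]={a}
iter 2: (stable)
  FIRST[S]={a,b}  FIRST[A]={a}

Compute FOLLOW by fixpoint:
FOLLOW(S) := {$}
round 1:
  A→a A S: FOLLOW(A) ⊇ FIRST(S) = {a,b}; new: +{a,b}
  A→a A S: FOLLOW(S) ⊇ FOLLOW(A) ⊇ {a,b}; new: +{a,b}
  S→b A: FOLLOW(A) ⊇ FOLLOW(S) ⊇ {$,a,b}; new: +{$}
  S: {$,a,b}  A: {$,a,b}
round 2: — fixpoint
  S: {$,a,b}  A: {$,a,b}

FOLLOW(S) = ["$", "a", "b"]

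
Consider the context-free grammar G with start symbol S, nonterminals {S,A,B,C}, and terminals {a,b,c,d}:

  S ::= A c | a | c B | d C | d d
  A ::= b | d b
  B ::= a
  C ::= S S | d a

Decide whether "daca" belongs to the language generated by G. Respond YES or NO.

CNF form of G:
  S -> A T3 | T0 C | T0 T0 | T3 B | a
  A -> T0 T1 | b
  B -> a
  C -> S S | T0 T2
  T0 -> d
  T1 -> b
  T2 -> a
  T3 -> c

Fill CYK table bottom-up:
  T[0,0] 'd' = {T0}  orig:{}
  T[1,1] 'a' = {B,S,T2}  orig:{B,S}
  T[2,2] 'c' = {T3}  orig:{}
  T[3,3] 'a' = {B,S,T2}  orig:{B,S}
  T[0,1] 'da' = {C}
  T[1,2] 'ac' = ∅
  T[2,3] 'ca' = {S}
  T[0,2] 'dac' = ∅
  T[1,3] 'aca' = {C}
  T[0,3] 'daca' = {S}

S ∈ T[0,3] ⇒ YES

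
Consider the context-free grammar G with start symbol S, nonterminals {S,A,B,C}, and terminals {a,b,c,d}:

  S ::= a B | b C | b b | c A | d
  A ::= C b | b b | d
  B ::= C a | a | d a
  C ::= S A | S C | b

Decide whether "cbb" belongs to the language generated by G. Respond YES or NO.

Convert to CNF:
  S -> T0 C | T0 T0 | T1 B | T3 A | d
  A -> C T0 | T0 T0 | d
  B -> C T1 | T2 T1 | a
  C -> S A | S C | b
  T0 -> b
  T1 -> a
  T2 -> d
  T3 -> c

Fill CYK table bottom-up:
  [0..0]={T3}  "c"  orig:{}
  [1..1]={C,T0}  "b"  orig:{C}
  [2..2]={C,T0}  "b"  orig:{C}
  [0..1]=∅  "cb"
  [1..2]={A,S}  "bb"
  [0..2]={S}  "cbb"

S ∈ T[0,2] ⇒ YES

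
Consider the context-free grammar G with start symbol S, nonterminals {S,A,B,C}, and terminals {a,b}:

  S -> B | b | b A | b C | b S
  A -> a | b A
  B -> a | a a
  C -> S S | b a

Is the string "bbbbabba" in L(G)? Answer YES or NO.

Convert to CNF:
  S -> T0 A | T0 C | T0 S | T1 T1 | a | b
  A -> T0 A | a
  B -> T1 T1 | a
  C -> S S | T0 T1
  T0 -> b
  T1 -> a

CYK fill:
  [0..0]={S,T0}  "b"  orig:{S}
  [1..1]={S,T0}  "b"  orig:{S}
  [2..2]={S,T0}  "b"  orig:{S}
  [3..3]={S,T0}  "b"  orig:{S}
  [4..4]={A,B,S,T1}  "a"  orig:{A,B,S}
  [5..5]={S,T0}  "b"  orig:{S}
  [6..6]={S,T0}  "b"  orig:{S}
  [7..7]={A,B,S,T1}  "a"  orig:{A,B,S}
  [0..1]={C,S}  "bb"
  [1..2]={C,S}  "bb"
  [2..3]={C,S}  "bb"
  [3..4]={A,C,S}  "ba"
  [4..5]={C}  "ab"
  [5..6]={C,S}  "bb"
  [6..7]={A,C,S}  "ba"
  [0..2]={C,S}  "bbb"
  [1..3]={C,S}  "bbb"
  [2..4]={A,C,S}  "bba"
  [3..5]={C,S}  "bab"
  [4..6]={C}  "abb"
  [5..7]={A,C,S}  "bba"
  [0..3]={C,S}  "bbbb"
  [1..4]={A,C,S}  "bbba"
  [2..5]={C,S}  "bbab"
  [3..6]={C,S}  "babb"
  [4..7]={C}  "abba"
  [0..4]={A,C,S}  "bbbba"
  [1..5]={C,S}  "bbbab"
  [2..6]={C,S}  "bbabb"
  [3..7]={C,S}  "babba"
  [0..5]={C,S}  "bbbbab"
  [1..6]={C,S}  "bbbabb"
  [2..7]={C,S}  "bbabba"
  [0..6]={C,S}  "bbbbabb"
  [1..7]={C,S}  "bbbabba"
  [0..7]={C,S}  "bbbbabba"

S ∈ T[0,7] ⇒ YES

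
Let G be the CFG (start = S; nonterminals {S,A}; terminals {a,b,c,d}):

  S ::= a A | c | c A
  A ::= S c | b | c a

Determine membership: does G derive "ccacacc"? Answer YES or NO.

CNF form of G:
  S -> T0 A | T1 A | c
  A -> S T0 | T0 T1 | b
  T0 -> c
  T1 -> a

Fill CYK table bottom-up:
  [0..0]={S,T0}  "c"  orig:{S}
  [1..1]={S,T0}  "c"  orig:{S}
  [2..2]={T1}  "a"  orig:{}
  [3..3]={S,T0}  "c"  orig:{S}
  [4..4]={T1}  "a"  orig:{}
  [5..5]={S,T0}  "c"  orig:{S}
  [6..6]={S,T0}  "c"  orig:{S}
  [0..1]={A}  "cc"
  [1..2]={A}  "ca"
  [2..3]=∅  "ac"
  [3..4]={A}  "ca"
  [4..5]=∅  "ac"
  [5..6]={A}  "cc"
  [0..2]={S}  "cca"
  [1..3]=∅  "cac"
  [2..4]={S}  "aca"
  [3..5]=∅  "cac"
  [4..6]={S}  "acc"
  [0..3]={A}  "ccac"
  [1..4]=∅  "caca"
  [2..5]={A}  "acac"
  [3..6]=∅  "cacc"
  [0..4]=∅  "ccaca"
  [1..5]={S}  "cacac"
  [2..6]=∅  "acacc"
  [0..5]=∅  "ccacac"
  [1..6]={A}  "cacacc"
  [0..6]={S}  "ccacacc"

S ∈ T[0,6] ⇒ YES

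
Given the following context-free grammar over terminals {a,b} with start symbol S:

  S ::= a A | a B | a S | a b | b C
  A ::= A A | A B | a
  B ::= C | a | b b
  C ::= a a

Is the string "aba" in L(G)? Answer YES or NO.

CNF form of G:
  S -> T0 A | T0 B | T0 S | T0 T1 | T1 C
  A -> A A | A B | a
  B -> T0 T0 | T1 T1 | a
  C -> T0 T0
  T0 -> a
  T1 -> b

CYK table (by increasing span):
  T[0,0] 'a' = {A,B,T0}  orig:{A,B}
  T[1,1] 'b' = {T1}  orig:{}
  T[2,2] 'a' = {A,B,T0}  orig:{A,B}
  T[0,1] 'ab' = {S}
  T[1,2] 'ba' = ∅
  T[0,2] 'aba' = ∅

S ∉ T[0,2] ⇒ NO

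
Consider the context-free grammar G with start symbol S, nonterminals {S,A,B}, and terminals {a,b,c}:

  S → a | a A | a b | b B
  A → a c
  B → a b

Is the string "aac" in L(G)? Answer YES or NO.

CNF form of G:
  S -> T0 A | T0 T2 | T2 B | a
  A -> T0 T1
  B -> T0 T2
  T0 -> a
  T1 -> c
  T2 -> b

CYK table (by increasing span):
  cell(0,0) a: {S,T0}  orig:{S}
  cell(1,1) a: {S,T0}  orig:{S}
  cell(2,2) c: {T1}  orig:{}
  cell(0,1) aa: ∅
  cell(1,2) ac: {A}
  cell(0,2) aac: {S}

S ∈ T[0,2] ⇒ YES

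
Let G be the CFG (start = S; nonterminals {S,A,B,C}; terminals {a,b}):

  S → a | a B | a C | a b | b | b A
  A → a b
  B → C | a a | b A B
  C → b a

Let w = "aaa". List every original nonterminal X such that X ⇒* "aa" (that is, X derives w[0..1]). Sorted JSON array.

CNF form of G:
  S -> T0 B | T0 C | T0 T1 | T1 A | a | b
  A -> T0 T1
  B -> T0 T0 | T1 T0 | T1 X2
  C -> T1 T0
  T0 -> a
  T1 -> b
  X2 -> A B

CYK table (by increasing span) — only the sub-triangle for w[0..1]:
  T[0,0] 'a' = {S,T0}  orig:{S}
  T[1,1] 'a' = {S,T0}  orig:{S}
  T[0,1] 'aa' = {B}

Original NTs in T[0,1] deriving "aa": ["B"]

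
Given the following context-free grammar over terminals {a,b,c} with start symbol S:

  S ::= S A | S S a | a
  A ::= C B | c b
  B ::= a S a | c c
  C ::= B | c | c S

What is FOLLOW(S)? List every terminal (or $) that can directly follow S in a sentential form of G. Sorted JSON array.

Compute FIRST by fixpoint:
round 1:
  A via A→c b: +{c}
  B via B→a S a: +{a}
  B via B→c c: +{c}
  C via C→B: +{a,c}
  S via S→a: +{a}
  FIRST[S]={a}  FIRST[A]={c}  FIRST[B]={a,c}  FIRST[C]={a,c}
round 2:
  A via A→C B: +{a}
  FIRST[S]={a}  FIRST[A]={a,c}  FIRST[B]={a,c}  FIRST[C]={a,c}
round 3: — fixpoint
  FIRST[S]={a}  FIRST[A]={a,c}  FIRST[B]={a,c}  FIRST[C]={a,c}

Compute FOLLOW by fixpoint:
initialize: $ ∈ FOLLOW(S)
[1]
  A→C B: FOLLOW(C) ⊇ FIRST(B) = {a,c}; new: +{a,c}
  B→a S a: FOLLOW(S) ⊇ FIRST(a) = {a}; new: +{a}
  C→B: FOLLOW(B) ⊇ FOLLOW(C) ⊇ {a,c}; new: +{a,c}
  C→c S: FOLLOW(S) ⊇ FOLLOW(C) ⊇ {a,c}; new: +{c}
  S→S A: FOLLOW(A) ⊇ FOLLOW(S) ⊇ {$,a,c}; new: +{$,a,c}
  FOLLOW(S)={$,a,c}  FOLLOW(A)={$,a,c}  FOLLOW(B)={a,c}  FOLLOW(C)={a,c}
[2]
  A→C B: FOLLOW(B) ⊇ FOLLOW(A) ⊇ {$,a,c}; new: +{$}
  FOLLOW(S)={$,a,c}  FOLLOW(A)={$,a,c}  FOLLOW(B)={$,a,c}  FOLLOW(C)={a,c}
[3] — fixpoint
  FOLLOW(S)={$,a,c}  FOLLOW(A)={$,a,c}  FOLLOW(B)={$,a,c}  FOLLOW(C)={a,c}

FOLLOW(S) = ["$", "a", "c"]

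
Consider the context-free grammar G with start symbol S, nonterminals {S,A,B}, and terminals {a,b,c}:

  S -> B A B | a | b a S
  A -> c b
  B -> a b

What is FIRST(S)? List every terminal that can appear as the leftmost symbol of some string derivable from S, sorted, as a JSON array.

FIRST sets, iterate to fixpoint:
iter 1:
  A via A→c b: +{c}
  B via B→a b: +{a}
  S via S→B A B: +{a}
  S via S→b a S: +{b}
  FIRST(S)={a,b}  FIRST(A)={c}  FIRST(B)={a}
iter 2: done
  FIRST(S)={a,b}  FIRST(A)={c}  FIRST(B)={a}

FIRST(S) = ["a", "b"]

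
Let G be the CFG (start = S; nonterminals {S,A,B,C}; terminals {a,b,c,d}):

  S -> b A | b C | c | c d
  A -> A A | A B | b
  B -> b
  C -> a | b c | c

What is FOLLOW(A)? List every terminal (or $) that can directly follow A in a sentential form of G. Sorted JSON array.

FIRST iteration:
[1]
  A via A→b: +{b}
  B via B→b: +{b}
  C via C→a: +{a}
  C via C→b c: +{b}
  C via C→c: +{c}
  S via S→b A: +{b}
  S via S→c: +{c}
  FIRST[S]={b,c}  FIRST[A]={b}  FIRST[B]={b}  FIRST[C]={a,b,c}
[2] — fixpoint
  FIRST[S]={b,c}  FIRST[A]={b}  FIRST[B]={b}  FIRST[C]={a,b,c}

FOLLOW sets:
FOLLOW(S) := {$}
iter 1:
  A→A A: FOLLOW(A) ⊇ FIRST(A) = {b}; new: +{b}
  A→A B: FOLLOW(B) ⊇ FOLLOW(A) ⊇ {b}; new: +{b}
  S→b A: FOLLOW(A) ⊇ FOLLOW(S) ⊇ {$}; new: +{$}
  S→b C: FOLLOW(C) ⊇ FOLLOW(S) ⊇ {$}; new: +{$}
  S: {$}  A: {$,b}  B: {b}  C: {$}
iter 2:
  A→A B: FOLLOW(B) ⊇ FOLLOW(A) ⊇ {$,b}; new: +{$}
  S: {$}  A: {$,b}  B: {$,b}  C: {$}
iter 3: (no change)
  S: {$}  A: {$,b}  B: {$,b}  C: {$}

FOLLOW(A) = ["$", "b"]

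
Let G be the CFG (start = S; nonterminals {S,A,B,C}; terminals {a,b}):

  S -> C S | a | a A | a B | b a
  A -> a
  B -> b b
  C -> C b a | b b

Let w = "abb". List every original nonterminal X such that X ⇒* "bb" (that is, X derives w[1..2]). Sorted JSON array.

CNF form of G:
  S -> C S | T0 T1 | T1 A | T1 B | a
  A -> a
  B -> T0 T0
  C -> C X2 | T0 T0
  T0 -> b
  T1 -> a
  X2 -> T0 T1

CYK table (by increasing span) (cells [i..j] with 1 ≤ i ≤ j ≤ 2 only):
  cell(1,1) b: {T0}  orig:{}
  cell(2,2) b: {T0}  orig:{}
  cell(1,2) bb: {B,C}

Original NTs in T[1,2] deriving "bb": ["B", "C"]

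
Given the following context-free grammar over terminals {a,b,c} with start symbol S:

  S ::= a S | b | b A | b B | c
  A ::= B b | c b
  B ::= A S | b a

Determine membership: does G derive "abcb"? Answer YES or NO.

Convert to CNF:
  S -> T0 A | T0 B | T2 S | b | c
  A -> B T0 | T1 T0
  B -> A S | T0 T2
  T0 -> b
  T1 -> c
  T2 -> a

CYK table (by increasing span):
  [0..0]={T2}  "a"  orig:{}
  [1..1]={S,T0}  "b"  orig:{S}
  [2..2]={S,T1}  "c"  orig:{S}
  [3..3]={S,T0}  "b"  orig:{S}
  [0..1]={S}  "ab"
  [1..2]=∅  "bc"
  [2..3]={A}  "cb"
  [0..2]=∅  "abc"
  [1..3]={S}  "bcb"
  [0..3]={S}  "abcb"

S ∈ T[0,3] ⇒ YES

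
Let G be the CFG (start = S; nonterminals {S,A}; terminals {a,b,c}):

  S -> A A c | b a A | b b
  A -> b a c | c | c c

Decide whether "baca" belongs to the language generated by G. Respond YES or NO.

Convert to CNF:
  S -> A X4 | T0 T0 | T0 X5
  A -> T0 X3 | T2 T2 | c
  T0 -> b
  T1 -> a
  T2 -> c
  X3 -> T1 T2
  X4 -> A T2
  X5 -> T1 A

CYK table (by increasing span):
  T[0,0] 'b' = {T0}  orig:{}
  T[1,1] 'a' = {T1}  orig:{}
  T[2,2] 'c' = {A,T2}  orig:{A}
  T[3,3] 'a' = {T1}  orig:{}
  T[0,1] 'ba' = ∅
  T[1,2] 'ac' = {X3,X5}  orig:{}
  T[2,3] 'ca' = ∅
  T[0,2] 'bac' = {A,S}
  T[1,3] 'aca' = ∅
  T[0,3] 'baca' = ∅

S ∉ T[0,3] ⇒ NO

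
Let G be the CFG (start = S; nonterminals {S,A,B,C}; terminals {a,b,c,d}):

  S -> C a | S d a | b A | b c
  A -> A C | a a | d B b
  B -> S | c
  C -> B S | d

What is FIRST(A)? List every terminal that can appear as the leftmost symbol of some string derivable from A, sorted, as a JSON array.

FIRST sets, iterate to fixpoint:
round 1:
  A via A→a a: +{a}
  A via A→d B b: +{d}
  B via B→c: +{c}
  C via C→B S: +{c}
  C via C→d: +{d}
  S via S→C a: +{c,d}
  S via S→b A: +{b}
  FIRST[S]={b,c,d}  FIRST[A]={a,d}  FIRST[B]={c}  FIRST[C]={c,d}
round 2:
  B via B→S: +{b,d}
  C via C→B S: +{b}
  FIRST[S]={b,c,d}  FIRST[A]={a,d}  FIRST[B]={b,c,d}  FIRST[C]={b,c,d}
round 3: (no change)
  FIRST[S]={b,c,d}  FIRST[A]={a,d}  FIRST[B]={b,c,d}  FIRST[C]={b,c,d}

FIRST(A) = ["a", "d"]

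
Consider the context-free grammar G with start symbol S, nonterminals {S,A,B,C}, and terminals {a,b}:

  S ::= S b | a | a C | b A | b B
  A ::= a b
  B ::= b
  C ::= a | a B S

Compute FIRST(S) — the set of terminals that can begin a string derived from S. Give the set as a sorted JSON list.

Compute FIRST by fixpoint:
round 1:
  A via A→a b: +{a}
  B via B→b: +{b}
  C via C→a: +{a}
  S via S→a: +{a}
  S via S→b A: +{b}
  FIRST[S]={a,b}  FIRST[A]={a}  FIRST[B]={b}  FIRST[C]={a}
round 2: done
  FIRST[S]={a,b}  FIRST[A]={a}  FIRST[B]={b}  FIRST[C]={a}

FIRST(S) = ["a", "b"]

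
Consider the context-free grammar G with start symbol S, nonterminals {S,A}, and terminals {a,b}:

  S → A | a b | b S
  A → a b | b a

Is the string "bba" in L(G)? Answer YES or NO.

CNF form of G:
  S -> T0 T1 | T1 S | T1 T0
  A -> T0 T1 | T1 T0
  T0 -> a
  T1 -> b

Fill CYK table bottom-up:
  [0..0]={T1}  "b"  orig:{}
  [1..1]={T1}  "b"  orig:{}
  [2..2]={T0}  "a"  orig:{}
  [0..1]=∅  "bb"
  [1..2]={A,S}  "ba"
  [0..2]={S}  "bba"

S ∈ T[0,2] ⇒ YES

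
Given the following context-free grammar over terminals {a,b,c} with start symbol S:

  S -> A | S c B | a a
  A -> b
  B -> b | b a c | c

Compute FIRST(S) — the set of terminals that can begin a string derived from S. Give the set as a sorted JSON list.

FIRST iteration:
pass 1:
  A via A→b: +{b}
  B via B→b: +{b}
  B via B→c: +{c}
  S via S→A: +{b}
  S via S→a a: +{a}
  FIRST(S)={a,b}  FIRST(A)={b}  FIRST(B)={b,c}
pass 2: — fixpoint
  FIRST(S)={a,b}  FIRST(A)={b}  FIRST(B)={b,c}

FIRST(S) = ["a", "b"]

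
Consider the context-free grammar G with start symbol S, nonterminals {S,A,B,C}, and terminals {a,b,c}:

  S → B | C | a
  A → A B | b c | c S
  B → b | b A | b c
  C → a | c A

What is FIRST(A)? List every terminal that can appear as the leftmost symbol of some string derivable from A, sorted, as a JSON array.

FIRST iteration:
[1]
  A via A→b c: +{b}
  A via A→c S: +{c}
  B via B→b: +{b}
  C via C→a: +{a}
  C via C→c A: +{c}
  S via S→B: +{b}
  S via S→C: +{a,c}
  FIRST[S]={a,b,c}  FIRST[A]={b,c}  FIRST[B]={b}  FIRST[C]={a,c}
[2] done
  FIRST[S]={a,b,c}  FIRST[A]={b,c}  FIRST[B]={b}  FIRST[C]={a,c}

FIRST(A) = ["b", "c"]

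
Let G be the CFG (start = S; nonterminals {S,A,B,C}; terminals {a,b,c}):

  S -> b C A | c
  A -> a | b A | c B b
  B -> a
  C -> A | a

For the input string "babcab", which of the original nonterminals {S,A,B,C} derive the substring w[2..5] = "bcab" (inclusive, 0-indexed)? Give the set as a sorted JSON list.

CNF form of G:
  S -> T0 X4 | c
  A -> T0 A | T1 X2 | a
  B -> a
  C -> T0 A | T1 X3 | a
  T0 -> b
  T1 -> c
  X2 -> B T0
  X3 -> B T0
  X4 -> C A

Fill CYK table bottom-up, restricted to cells inside w[2..5]:
  cell(2,2) b: {T0}  orig:{}
  cell(3,3) c: {S,T1}  orig:{S}
  cell(4,4) a: {A,B,C}
  cell(5,5) b: {T0}  orig:{}
  cell(2,3) bc: ∅
  cell(3,4) ca: ∅
  cell(4,5) ab: {X2,X3}  orig:{}
  cell(2,4) bca: ∅
  cell(3,5) cab: {A,C}
  cell(2,5) bcab: {A,C}

Original NTs in T[2,5] deriving "bcab": ["A", "C"]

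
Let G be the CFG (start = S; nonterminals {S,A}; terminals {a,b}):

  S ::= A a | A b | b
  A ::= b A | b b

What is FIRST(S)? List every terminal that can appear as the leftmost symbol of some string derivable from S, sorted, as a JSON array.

Compute FIRST by fixpoint:
round 1:
  A via A→b A: +{b}
  S via S→A a: +{b}
  FIRST(S)={b}  FIRST(A)={b}
round 2: done
  FIRST(S)={b}  FIRST(A)={b}

FIRST(S) = ["b"]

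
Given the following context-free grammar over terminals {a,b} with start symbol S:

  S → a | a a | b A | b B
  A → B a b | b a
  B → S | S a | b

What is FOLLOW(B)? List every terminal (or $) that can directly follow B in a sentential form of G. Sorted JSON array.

FIRST iteration:
iter 1:
  A via A→b a: +{b}
  B via B→b: +{b}
  S via S→a: +{a}
  S via S→b A: +{b}
  FIRST(S)={a,b}  FIRST(A)={b}  FIRST(B)={b}
iter 2:
  B via B→S: +{a}
  FIRST(S)={a,b}  FIRST(A)={b}  FIRST(B)={a,b}
iter 3:
  A via A→B a b: +{a}
  FIRST(S)={a,b}  FIRST(A)={a,b}  FIRST(B)={a,b}
iter 4: (stable)
  FIRST(S)={a,b}  FIRST(A)={a,b}  FIRST(B)={a,b}

FOLLOW sets:
FOLLOW(S) := {$}
round 1:
  A→B a b: FOLLOW(B) ⊇ FIRST(a) = {a}; new: +{a}
  B→S: FOLLOW(S) ⊇ FOLLOW(B) ⊇ {a}; new: +{a}
  S→b A: FOLLOW(A) ⊇ FOLLOW(S) ⊇ {$,a}; new: +{$,a}
  S→b B: FOLLOW(B) ⊇ FOLLOW(S) ⊇ {$,a}; new: +{$}
  FOLLOW(S)={$,a}  FOLLOW(A)={$,a}  FOLLOW(B)={$,a}
round 2: (no change)
  FOLLOW(S)={$,a}  FOLLOW(A)={$,a}  FOLLOW(B)={$,a}

FOLLOW(B) = ["$", "a"]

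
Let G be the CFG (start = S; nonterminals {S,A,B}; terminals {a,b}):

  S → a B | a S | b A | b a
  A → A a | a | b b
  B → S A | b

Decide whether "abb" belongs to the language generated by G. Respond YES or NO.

CNF form of G:
  S -> T0 B | T0 S | T1 A | T1 T0
  A -> A T0 | T1 T1 | a
  B -> S A | b
  T0 -> a
  T1 -> b

CYK fill:
  cell(0,0) a: {A,T0}  orig:{A}
  cell(1,1) b: {B,T1}  orig:{B}
  cell(2,2) b: {B,T1}  orig:{B}
  cell(0,1) ab: {S}
  cell(1,2) bb: {A}
  cell(0,2) abb: ∅

S ∉ T[0,2] ⇒ NO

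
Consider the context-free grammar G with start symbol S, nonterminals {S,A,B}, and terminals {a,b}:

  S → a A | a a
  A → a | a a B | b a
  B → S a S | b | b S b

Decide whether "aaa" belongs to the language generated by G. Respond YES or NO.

Convert to CNF:
  S -> T0 A | T0 T0
  A -> T0 X2 | T1 T0 | a
  B -> S X3 | T1 X4 | b
  T0 -> a
  T1 -> b
  X2 -> T0 B
  X3 -> T0 S
  X4 -> S T1

Fill CYK table bottom-up:
  T[0,0] 'a' = {A,T0}  orig:{A}
  T[1,1] 'a' = {A,T0}  orig:{A}
  T[2,2] 'a' = {A,T0}  orig:{A}
  T[0,1] 'aa' = {S}
  T[1,2] 'aa' = {S}
  T[0,2] 'aaa' = {X3}  orig:{}

S ∉ T[0,2] ⇒ NO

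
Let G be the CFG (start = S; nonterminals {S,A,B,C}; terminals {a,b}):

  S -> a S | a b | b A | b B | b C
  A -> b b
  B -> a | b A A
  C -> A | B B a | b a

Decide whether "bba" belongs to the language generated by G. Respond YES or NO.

Convert to CNF:
  S -> T0 A | T0 B | T0 C | T1 S | T1 T0
  A -> T0 T0
  B -> T0 X2 | a
  C -> B X3 | T0 T0 | T0 T1
  T0 -> b
  T1 -> a
  X2 -> A A
  X3 -> B T1

Fill CYK table bottom-up:
  [0..0]={T0}  "b"  orig:{}
  [1..1]={T0}  "b"  orig:{}
  [2..2]={B,T1}  "a"  orig:{B}
  [0..1]={A,C}  "bb"
  [1..2]={C,S}  "ba"
  [0..2]={S}  "bba"

S ∈ T[0,2] ⇒ YES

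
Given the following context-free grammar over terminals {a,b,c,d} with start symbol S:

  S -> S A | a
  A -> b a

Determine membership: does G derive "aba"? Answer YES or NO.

CNF form of G:
  S -> S A | a
  A -> T0 T1
  T0 -> b
  T1 -> a

Fill CYK table bottom-up:
  cell(0,0) a: {S,T1}  orig:{S}
  cell(1,1) b: {T0}  orig:{}
  cell(2,2) a: {S,T1}  orig:{S}
  cell(0,1) ab: ∅
  cell(1,2) ba: {A}
  cell(0,2) aba: {S}

S ∈ T[0,2] ⇒ YES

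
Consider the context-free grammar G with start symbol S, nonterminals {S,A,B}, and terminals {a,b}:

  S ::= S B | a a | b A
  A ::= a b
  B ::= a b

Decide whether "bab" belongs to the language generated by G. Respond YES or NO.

Convert to CNF:
  S -> S B | T0 T0 | T1 A
  A -> T0 T1
  B -> T0 T1
  T0 -> a
  T1 -> b

CYK fill:
  cell(0,0) b: {T1}  orig:{}
  cell(1,1) a: {T0}  orig:{}
  cell(2,2) b: {T1}  orig:{}
  cell(0,1) ba: ∅
  cell(1,2) ab: {A,B}
  cell(0,2) bab: {S}

S ∈ T[0,2] ⇒ YES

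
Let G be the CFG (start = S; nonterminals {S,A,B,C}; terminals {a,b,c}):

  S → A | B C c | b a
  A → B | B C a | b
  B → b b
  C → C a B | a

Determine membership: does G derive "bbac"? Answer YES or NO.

Convert to CNF:
  S -> B X5 | B X6 | T1 T0 | T1 T1 | b
  A -> B X3 | T1 T1 | b
  B -> T1 T1
  C -> C X4 | a
  T0 -> a
  T1 -> b
  T2 -> c
  X3 -> C T0
  X4 -> T0 B
  X5 -> C T0
  X6 -> C T2

CYK table (by increasing span):
  T[0,0] 'b' = {A,S,T1}  orig:{A,S}
  T[1,1] 'b' = {A,S,T1}  orig:{A,S}
  T[2,2] 'a' = {C,T0}  orig:{C}
  T[3,3] 'c' = {T2}  orig:{}
  T[0,1] 'bb' = {A,B,S}
  T[1,2] 'ba' = {S}
  T[2,3] 'ac' = {X6}  orig:{}
  T[0,2] 'bba' = ∅
  T[1,3] 'bac' = ∅
  T[0,3] 'bbac' = {S}

S ∈ T[0,3] ⇒ YES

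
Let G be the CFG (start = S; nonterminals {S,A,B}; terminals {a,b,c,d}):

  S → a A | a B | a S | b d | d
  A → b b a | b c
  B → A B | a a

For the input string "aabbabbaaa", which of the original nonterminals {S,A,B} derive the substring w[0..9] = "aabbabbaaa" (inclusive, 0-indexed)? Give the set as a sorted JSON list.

CNF form of G:
  S -> T0 T3 | T1 A | T1 B | T1 S | d
  A -> T0 T2 | T0 X4
  B -> A B | T1 T1
  T0 -> b
  T1 -> a
  T2 -> c
  T3 -> d
  X4 -> T0 T1

Fill CYK table bottom-up — only the sub-triangle for w[0..9]:
  [0..0]={T1}  "a"  orig:{}
  [1..1]={T1}  "a"  orig:{}
  [2..2]={T0}  "b"  orig:{}
  [3..3]={T0}  "b"  orig:{}
  [4..4]={T1}  "a"  orig:{}
  [5..5]={T0}  "b"  orig:{}
  [6..6]={T0}  "b"  orig:{}
  [7..7]={T1}  "a"  orig:{}
  [8..8]={T1}  "a"  orig:{}
  [9..9]={T1}  "a"  orig:{}
  [0..1]={B}  "aa"
  [1..2]=∅  "ab"
  [2..3]=∅  "bb"
  [3..4]={X4}  "ba"  orig:{}
  [4..5]=∅  "ab"
  [5..6]=∅  "bb"
  [6..7]={X4}  "ba"  orig:{}
  [7..8]={B}  "aa"
  [8..9]={B}  "aa"
  [0..2]=∅  "aab"
  [1..3]=∅  "abb"
  [2..4]={A}  "bba"
  [3..5]=∅  "bab"
  [4..6]=∅  "abb"
  [5..7]={A}  "bba"
  [6..8]=∅  "baa"
  [7..9]={S}  "aaa"
  [0..3]=∅  "aabb"
  [1..4]={S}  "abba"
  [2..5]=∅  "bbab"
  [3..6]=∅  "babb"
  [4..7]={S}  "abba"
  [5..8]=∅  "bbaa"
  [6..9]=∅  "baaa"
  [0..4]={S}  "aabba"
  [1..5]=∅  "abbab"
  [2..6]=∅  "bbabb"
  [3..7]=∅  "babba"
  [4..8]=∅  "abbaa"
  [5..9]={B}  "bbaaa"
  [0..5]=∅  "aabbab"
  [1..6]=∅  "abbabb"
  [2..7]=∅  "bbabba"
  [3..8]=∅  "babbaa"
  [4..9]={S}  "abbaaa"
  [0..6]=∅  "aabbabb"
  [1..7]=∅  "abbabba"
  [2..8]=∅  "bbabbaa"
  [3..9]=∅  "babbaaa"
  [0..7]=∅  "aabbabba"
  [1..8]=∅  "abbabbaa"
  [2..9]={B}  "bbabbaaa"
  [0..8]=∅  "aabbabbaa"
  [1..9]={S}  "abbabbaaa"
  [0..9]={S}  "aabbabbaaa"

Original NTs in T[0,9] deriving "aabbabbaaa": ["S"]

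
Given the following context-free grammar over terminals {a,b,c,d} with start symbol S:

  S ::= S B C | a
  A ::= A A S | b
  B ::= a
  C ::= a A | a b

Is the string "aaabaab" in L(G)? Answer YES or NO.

Convert to CNF:
  S -> S X3 | a
  A -> A X2 | b
  B -> a
  C -> T0 A | T0 T1
  T0 -> a
  T1 -> b
  X2 -> A S
  X3 -> B C

CYK fill:
  cell(0,0) a: {B,S,T0}  orig:{B,S}
  cell(1,1) a: {B,S,T0}  orig:{B,S}
  cell(2,2) a: {B,S,T0}  orig:{B,S}
  cell(3,3) b: {A,T1}  orig:{A}
  cell(4,4) a: {B,S,T0}  orig:{B,S}
  cell(5,5) a: {B,S,T0}  orig:{B,S}
  cell(6,6) b: {A,T1}  orig:{A}
  cell(0,1) aa: ∅
  cell(1,2) aa: ∅
  cell(2,3) ab: {C}
  cell(3,4) ba: {X2}  orig:{}
  cell(4,5) aa: ∅
  cell(5,6) ab: {C}
  cell(0,2) aaa: ∅
  cell(1,3) aab: {X3}  orig:{}
  cell(2,4) aba: ∅
  cell(3,5) baa: ∅
  cell(4,6) aab: {X3}  orig:{}
  cell(0,3) aaab: {S}
  cell(1,4) aaba: ∅
  cell(2,5) abaa: ∅
  cell(3,6) baab: ∅
  cell(0,4) aaaba: ∅
  cell(1,5) aabaa: ∅
  cell(2,6) abaab: ∅
  cell(0,5) aaabaa: ∅
  cell(1,6) aabaab: ∅
  cell(0,6) aaabaab: {S}

S ∈ T[0,6] ⇒ YES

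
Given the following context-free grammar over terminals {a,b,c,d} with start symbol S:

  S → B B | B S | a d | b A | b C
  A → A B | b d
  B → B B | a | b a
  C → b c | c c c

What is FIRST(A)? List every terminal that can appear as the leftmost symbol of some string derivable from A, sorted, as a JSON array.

FIRST sets, iterate to fixpoint:
round 1:
  A via A→b d: +{b}
  B via B→a: +{a}
  B via B→b a: +{b}
  C via C→b c: +{b}
  C via C→c c c: +{c}
  S via S→B B: +{a,b}
  FIRST(S)={a,b}  FIRST(A)={b}  FIRST(B)={a,b}  FIRST(C)={b,c}
round 2: — fixpoint
  FIRST(S)={a,b}  FIRST(A)={b}  FIRST(B)={a,b}  FIRST(C)={b,c}

FIRST(A) = ["b"]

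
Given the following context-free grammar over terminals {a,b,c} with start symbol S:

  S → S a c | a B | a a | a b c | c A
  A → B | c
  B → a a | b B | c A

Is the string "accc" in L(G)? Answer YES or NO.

Convert to CNF:
  S -> S X3 | T0 B | T0 T0 | T0 X4 | T2 A
  A -> T0 T0 | T1 B | T2 A | c
  B -> T0 T0 | T1 B | T2 A
  T0 -> a
  T1 -> b
  T2 -> c
  X3 -> T0 T2
  X4 -> T1 T2

Fill CYK table bottom-up:
  cell(0,0) a: {T0}  orig:{}
  cell(1,1) c: {A,T2}  orig:{A}
  cell(2,2) c: {A,T2}  orig:{A}
  cell(3,3) c: {A,T2}  orig:{A}
  cell(0,1) ac: {X3}  orig:{}
  cell(1,2) cc: {A,B,S}
  cell(2,3) cc: {A,B,S}
  cell(0,2) acc: {S}
  cell(1,3) ccc: {A,B,S}
  cell(0,3) accc: {S}

S ∈ T[0,3] ⇒ YES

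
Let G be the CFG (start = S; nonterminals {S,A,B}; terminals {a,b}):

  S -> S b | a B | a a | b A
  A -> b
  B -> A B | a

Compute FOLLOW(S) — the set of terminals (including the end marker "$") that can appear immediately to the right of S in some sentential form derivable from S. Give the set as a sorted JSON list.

Compute FIRST by fixpoint:
round 1:
  A via A→b: +{b}
  B via B→A B: +{b}
  B via B→a: +{a}
  S via S→a B: +{a}
  S via S→b A: +{b}
  S: {a,b}  A: {b}  B: {a,b}
round 2: done
  S: {a,b}  A: {b}  B: {a,b}

Compute FOLLOW by fixpoint:
seed FOLLOW(S) with $
pass 1:
  B→A B: FOLLOW(A) ⊇ FIRST(B) = {a,b}; new: +{a,b}
  S→S b: FOLLOW(S) ⊇ FIRST(b) = {b}; new: +{b}
  S→a B: FOLLOW(B) ⊇ FOLLOW(S) ⊇ {$,b}; new: +{$,b}
  S→b A: FOLLOW(A) ⊇ FOLLOW(S) ⊇ {$,b}; new: +{$}
  FOLLOW(S)={$,b}  FOLLOW(A)={$,a,b}  FOLLOW(B)={$,b}
pass 2: (stable)
  FOLLOW(S)={$,b}  FOLLOW(A)={$,a,b}  FOLLOW(B)={$,b}

FOLLOW(S) = ["$", "b"]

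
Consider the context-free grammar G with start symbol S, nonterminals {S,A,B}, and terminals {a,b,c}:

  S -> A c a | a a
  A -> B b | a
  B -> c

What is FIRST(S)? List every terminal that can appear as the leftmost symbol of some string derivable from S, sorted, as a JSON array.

FIRST sets, iterate to fixpoint:
iter 1:
  A via A→a: +{a}
  B via B→c: +{c}
  S via S→A c a: +{a}
  FIRST(S)={a}  FIRST(A)={a}  FIRST(B)={c}
iter 2:
  A via A→B b: +{c}
  S via S→A c a: +{c}
  FIRST(S)={a,c}  FIRST(A)={a,c}  FIRST(B)={c}
iter 3: (stable)
  FIRST(S)={a,c}  FIRST(A)={a,c}  FIRST(B)={c}

FIRST(S) = ["a", "c"]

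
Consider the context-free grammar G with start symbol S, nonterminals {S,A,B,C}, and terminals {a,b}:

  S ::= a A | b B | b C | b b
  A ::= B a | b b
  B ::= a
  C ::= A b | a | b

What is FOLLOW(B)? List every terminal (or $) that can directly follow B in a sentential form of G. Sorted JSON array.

FIRST sets, iterate to fixpoint:
[1]
  A via A→b b: +{b}
  B via B→a: +{a}
  C via C→A b: +{b}
  C via C→a: +{a}
  S via S→a A: +{a}
  S via S→b B: +{b}
  FIRST(S)={a,b}  FIRST(A)={b}  FIRST(B)={a}  FIRST(C)={a,b}
[2]
  A via A→B a: +{a}
  FIRST(S)={a,b}  FIRST(A)={a,b}  FIRST(B)={a}  FIRST(C)={a,b}
[3] (stable)
  FIRST(S)={a,b}  FIRST(A)={a,b}  FIRST(B)={a}  FIRST(C)={a,b}

FOLLOW sets:
seed FOLLOW(S) with $
round 1:
  A→B a: FOLLOW(B) ⊇ FIRST(a) = {a}; new: +{a}
  C→A b: FOLLOW(A) ⊇ FIRST(b) = {b}; new: +{b}
  S→a A: FOLLOW(A) ⊇ FOLLOW(S) ⊇ {$}; new: +{$}
  S→b B: FOLLOW(B) ⊇ FOLLOW(S) ⊇ {$}; new: +{$}
  S→b C: FOLLOW(C) ⊇ FOLLOW(S) ⊇ {$}; new: +{$}
  FOLLOW[S]={$}  FOLLOW[A]={$,b}  FOLLOW[B]={$,a}  FOLLOW[C]={$}
round 2: — fixpoint
  FOLLOW[S]={$}  FOLLOW[A]={$,b}  FOLLOW[B]={$,a}  FOLLOW[C]={$}

FOLLOW(B) = ["$", "a"]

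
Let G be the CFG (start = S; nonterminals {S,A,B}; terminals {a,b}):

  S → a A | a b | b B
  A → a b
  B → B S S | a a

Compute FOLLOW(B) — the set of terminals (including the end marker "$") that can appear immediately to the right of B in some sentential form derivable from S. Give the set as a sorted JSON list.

FIRST iteration:
[1]
  A via A→a b: +{a}
  B via B→a a: +{a}
  S via S→a A: +{a}
  S via S→b B: +{b}
  FIRST(S)={a,b}  FIRST(A)={a}  FIRST(B)={a}
[2] (stable)
  FIRST(S)={a,b}  FIRST(A)={a}  FIRST(B)={a}

FOLLOW sets:
seed FOLLOW(S) with $
iter 1:
  B→B S S: FOLLOW(B) ⊇ FIRST(S) = {a,b}; new: +{a,b}
  B→B S S: FOLLOW(S) ⊇ FIRST(S) = {a,b}; new: +{a,b}
  S→a A: FOLLOW(A) ⊇ FOLLOW(S) ⊇ {$,a,b}; new: +{$,a,b}
  S→b B: FOLLOW(B) ⊇ FOLLOW(S) ⊇ {$,a,b}; new: +{$}
  S: {$,a,b}  A: {$,a,b}  B: {$,a,b}
iter 2: — fixpoint
  S: {$,a,b}  A: {$,a,b}  B: {$,a,b}

FOLLOW(B) = ["$", "a", "b"]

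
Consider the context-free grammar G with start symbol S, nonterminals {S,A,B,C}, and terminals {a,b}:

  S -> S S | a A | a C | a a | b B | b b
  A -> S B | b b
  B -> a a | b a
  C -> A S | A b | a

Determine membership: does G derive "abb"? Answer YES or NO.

CNF form of G:
  S -> S S | T0 B | T0 T0 | T1 A | T1 C | T1 T1
  A -> S B | T0 T0
  B -> T0 T1 | T1 T1
  C -> A S | A T0 | a
  T0 -> b
  T1 -> a

CYK table (by increasing span):
  T[0,0] 'a' = {C,T1}  orig:{C}
  T[1,1] 'b' = {T0}  orig:{}
  T[2,2] 'b' = {T0}  orig:{}
  T[0,1] 'ab' = ∅
  T[1,2] 'bb' = {A,S}
  T[0,2] 'abb' = {S}

S ∈ T[0,2] ⇒ YES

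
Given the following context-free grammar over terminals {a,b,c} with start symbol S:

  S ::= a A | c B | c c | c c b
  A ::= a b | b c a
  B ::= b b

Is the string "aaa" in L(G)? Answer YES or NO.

Convert to CNF:
  S -> T0 A | T2 B | T2 T2 | T2 X4
  A -> T0 T1 | T1 X3
  B -> T1 T1
  T0 -> a
  T1 -> b
  T2 -> c
  X3 -> T2 T0
  X4 -> T2 T1

Fill CYK table bottom-up:
  [0..0]={T0}  "a"  orig:{}
  [1..1]={T0}  "a"  orig:{}
  [2..2]={T0}  "a"  orig:{}
  [0..1]=∅  "aa"
  [1..2]=∅  "aa"
  [0..2]=∅  "aaa"

S ∉ T[0,2] ⇒ NO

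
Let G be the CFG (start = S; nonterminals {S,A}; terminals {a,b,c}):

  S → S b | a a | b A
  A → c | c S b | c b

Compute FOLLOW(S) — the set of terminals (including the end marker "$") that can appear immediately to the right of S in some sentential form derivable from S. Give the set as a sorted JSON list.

Compute FIRST by fixpoint:
[1]
  A via A→c: +{c}
  S via S→a a: +{a}
  S via S→b A: +{b}
  FIRST[S]={a,b}  FIRST[A]={c}
[2] (no change)
  FIRST[S]={a,b}  FIRST[A]={c}

FOLLOW sets:
FOLLOW(S) := {$}
iter 1:
  A→c S b: FOLLOW(S) ⊇ FIRST(b) = {b}; new: +{b}
  S→b A: FOLLOW(A) ⊇ FOLLOW(S) ⊇ {$,b}; new: +{$,b}
  FOLLOW[S]={$,b}  FOLLOW[A]={$,b}
iter 2: (no change)
  FOLLOW[S]={$,b}  FOLLOW[A]={$,b}

FOLLOW(S) = ["$", "b"]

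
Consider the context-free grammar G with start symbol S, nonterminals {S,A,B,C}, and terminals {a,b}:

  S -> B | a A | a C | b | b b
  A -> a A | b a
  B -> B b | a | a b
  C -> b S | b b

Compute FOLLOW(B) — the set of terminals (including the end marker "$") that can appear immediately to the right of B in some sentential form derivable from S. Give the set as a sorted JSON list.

FIRST sets, iterate to fixpoint:
pass 1:
  A via A→a A: +{a}
  A via A→b a: +{b}
  B via B→a: +{a}
  C via C→b S: +{b}
  S via S→B: +{a}
  S via S→b: +{b}
  FIRST(S)={a,b}  FIRST(A)={a,b}  FIRST(B)={a}  FIRST(C)={b}
pass 2: (no change)
  FIRST(S)={a,b}  FIRST(A)={a,b}  FIRST(B)={a}  FIRST(C)={b}

FOLLOW sets:
initialize: $ ∈ FOLLOW(S)
[1]
  B→B b: FOLLOW(B) ⊇ FIRST(b) = {b}; new: +{b}
  S→B: FOLLOW(B) ⊇ FOLLOW(S) ⊇ {$}; new: +{$}
  S→a A: FOLLOW(A) ⊇ FOLLOW(S) ⊇ {$}; new: +{$}
  S→a C: FOLLOW(C) ⊇ FOLLOW(S) ⊇ {$}; new: +{$}
  FOLLOW(S)={$}  FOLLOW(A)={$}  FOLLOW(B)={$,b}  FOLLOW(C)={$}
[2] done
  FOLLOW(S)={$}  FOLLOW(A)={$}  FOLLOW(B)={$,b}  FOLLOW(C)={$}

FOLLOW(B) = ["$", "b"]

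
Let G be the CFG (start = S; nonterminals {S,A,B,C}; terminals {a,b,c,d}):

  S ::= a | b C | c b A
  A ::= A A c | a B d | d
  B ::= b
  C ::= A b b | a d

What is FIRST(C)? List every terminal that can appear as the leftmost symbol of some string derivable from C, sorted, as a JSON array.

FIRST iteration:
pass 1:
  A via A→a B d: +{a}
  A via A→d: +{d}
  B via B→b: +{b}
  C via C→A b b: +{a,d}
  S via S→a: +{a}
  S via S→b C: +{b}
  S via S→c b A: +{c}
  FIRST(S)={a,b,c}  FIRST(A)={a,d}  FIRST(B)={b}  FIRST(C)={a,d}
pass 2: (stable)
  FIRST(S)={a,b,c}  FIRST(A)={a,d}  FIRST(B)={b}  FIRST(C)={a,d}

FIRST(C) = ["a", "d"]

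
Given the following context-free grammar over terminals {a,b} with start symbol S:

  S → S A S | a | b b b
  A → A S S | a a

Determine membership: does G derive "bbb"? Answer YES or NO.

CNF form of G:
  S -> S X3 | T1 X4 | a
  A -> A X2 | T0 T0
  T0 -> a
  T1 -> b
  X2 -> S S
  X3 -> A S
  X4 -> T1 T1

CYK fill:
  cell(0,0) b: {T1}  orig:{}
  cell(1,1) b: {T1}  orig:{}
  cell(2,2) b: {T1}  orig:{}
  cell(0,1) bb: {X4}  orig:{}
  cell(1,2) bb: {X4}  orig:{}
  cell(0,2) bbb: {S}

S ∈ T[0,2] ⇒ YES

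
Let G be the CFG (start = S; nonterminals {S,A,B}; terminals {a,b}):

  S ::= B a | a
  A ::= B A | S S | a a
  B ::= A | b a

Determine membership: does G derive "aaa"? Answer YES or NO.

CNF form of G:
  S -> B T0 | a
  A -> B A | S S | T0 T0
  B -> B A | S S | T0 T0 | T1 T0
  T0 -> a
  T1 -> b

Fill CYK table bottom-up:
  cell(0,0) a: {S,T0}  orig:{S}
  cell(1,1) a: {S,T0}  orig:{S}
  cell(2,2) a: {S,T0}  orig:{S}
  cell(0,1) aa: {A,B}
  cell(1,2) aa: {A,B}
  cell(0,2) aaa: {S}

S ∈ T[0,2] ⇒ YES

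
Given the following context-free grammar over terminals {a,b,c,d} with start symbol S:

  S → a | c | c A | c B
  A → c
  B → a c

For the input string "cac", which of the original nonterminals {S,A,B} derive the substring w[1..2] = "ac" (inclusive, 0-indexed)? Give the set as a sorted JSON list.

CNF form of G:
  S -> T1 A | T1 B | a | c
  A -> c
  B -> T0 T1
  T0 -> a
  T1 -> c

CYK table (by increasing span) — only the sub-triangle for w[1..2]:
  cell(1,1) a: {S,T0}  orig:{S}
  cell(2,2) c: {A,S,T1}  orig:{A,S}
  cell(1,2) ac: {B}

Original NTs in T[1,2] deriving "ac": ["B"]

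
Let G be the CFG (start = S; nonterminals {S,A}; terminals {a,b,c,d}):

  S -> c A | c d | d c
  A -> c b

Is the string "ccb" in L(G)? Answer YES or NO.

Convert to CNF:
  S -> T0 A | T0 T2 | T2 T0
  A -> T0 T1
  T0 -> c
  T1 -> b
  T2 -> d

Fill CYK table bottom-up:
  cell(0,0) c: {T0}  orig:{}
  cell(1,1) c: {T0}  orig:{}
  cell(2,2) b: {T1}  orig:{}
  cell(0,1) cc: ∅
  cell(1,2) cb: {A}
  cell(0,2) ccb: {S}

S ∈ T[0,2] ⇒ YES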